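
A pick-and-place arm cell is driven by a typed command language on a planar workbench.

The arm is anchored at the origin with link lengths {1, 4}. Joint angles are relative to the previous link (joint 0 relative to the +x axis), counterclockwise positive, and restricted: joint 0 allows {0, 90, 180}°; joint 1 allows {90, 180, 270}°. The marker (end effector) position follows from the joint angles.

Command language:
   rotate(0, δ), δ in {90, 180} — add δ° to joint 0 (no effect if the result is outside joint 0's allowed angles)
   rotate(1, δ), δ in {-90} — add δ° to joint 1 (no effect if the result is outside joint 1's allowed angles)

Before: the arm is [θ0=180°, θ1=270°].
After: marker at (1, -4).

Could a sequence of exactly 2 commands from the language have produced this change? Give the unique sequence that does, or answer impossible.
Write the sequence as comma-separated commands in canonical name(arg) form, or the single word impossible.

rotate(0, 90), rotate(0, 180)

key: order matters: swapping rotate(0, 90) and rotate(0, 180) lands elsewhere
initial: [θ0=180°, θ1=270°]
t=1 rotate(0, 90) ⇒ [θ0=180°, θ1=270°]
t=2 rotate(0, 180) ⇒ [θ0=0°, θ1=270°]
no other 2-command option fits: unique.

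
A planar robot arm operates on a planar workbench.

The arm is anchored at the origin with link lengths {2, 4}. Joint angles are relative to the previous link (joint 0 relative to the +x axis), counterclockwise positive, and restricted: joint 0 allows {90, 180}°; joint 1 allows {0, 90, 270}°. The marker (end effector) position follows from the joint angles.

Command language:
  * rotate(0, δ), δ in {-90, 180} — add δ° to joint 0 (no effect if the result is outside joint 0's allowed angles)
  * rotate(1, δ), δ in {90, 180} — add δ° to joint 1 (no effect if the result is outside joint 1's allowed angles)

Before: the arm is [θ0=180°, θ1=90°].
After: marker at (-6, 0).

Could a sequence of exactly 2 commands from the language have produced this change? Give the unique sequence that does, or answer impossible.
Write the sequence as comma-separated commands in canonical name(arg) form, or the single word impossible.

rotate(1, 180), rotate(1, 90)

key: running rotate(1, 90) before rotate(1, 180) would end elsewhere — order is forced
t0: [θ0=180°, θ1=90°]
t=1 rotate(1, 180) ⇒ [θ0=180°, θ1=270°]
t=2 rotate(1, 90) ⇒ [θ0=180°, θ1=0°]
no rival 2-sequence matches.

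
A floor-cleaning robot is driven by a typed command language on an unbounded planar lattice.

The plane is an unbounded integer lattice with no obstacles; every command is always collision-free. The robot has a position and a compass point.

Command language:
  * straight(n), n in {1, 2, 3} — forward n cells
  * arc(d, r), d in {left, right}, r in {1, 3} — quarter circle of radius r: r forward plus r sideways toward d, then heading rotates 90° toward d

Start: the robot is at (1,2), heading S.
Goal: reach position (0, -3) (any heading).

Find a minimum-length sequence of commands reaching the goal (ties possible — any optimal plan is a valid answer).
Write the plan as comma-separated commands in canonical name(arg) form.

straight(1), straight(3), arc(right, 1)

from: at (1,2), heading S
step 1 (straight(1)): at (1,1), heading S
step 2 (straight(3)): at (1,-2), heading S
step 3 (arc(right, 1)): at (0,-3), heading W
nothing shorter than 3 reaches the goal.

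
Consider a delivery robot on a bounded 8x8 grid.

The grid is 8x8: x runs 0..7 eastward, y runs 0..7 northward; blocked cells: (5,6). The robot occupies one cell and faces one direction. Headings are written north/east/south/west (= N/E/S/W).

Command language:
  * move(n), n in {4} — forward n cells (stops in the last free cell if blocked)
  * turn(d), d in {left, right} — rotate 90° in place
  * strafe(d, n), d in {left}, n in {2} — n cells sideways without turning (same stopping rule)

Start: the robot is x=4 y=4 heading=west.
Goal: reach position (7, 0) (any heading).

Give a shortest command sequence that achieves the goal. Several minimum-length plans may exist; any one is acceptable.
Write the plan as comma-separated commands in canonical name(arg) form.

turn(left), strafe(left, 2), strafe(left, 2), move(4)

start: x=4 y=4 heading=west
step 1 (turn(left)): x=4 y=4 heading=south
step 2 (strafe(left, 2)): x=6 y=4 heading=south
step 3 (strafe(left, 2)): x=7 y=4 heading=south
step 4 (move(4)): x=7 y=0 heading=south
nothing shorter than 4 reaches the goal.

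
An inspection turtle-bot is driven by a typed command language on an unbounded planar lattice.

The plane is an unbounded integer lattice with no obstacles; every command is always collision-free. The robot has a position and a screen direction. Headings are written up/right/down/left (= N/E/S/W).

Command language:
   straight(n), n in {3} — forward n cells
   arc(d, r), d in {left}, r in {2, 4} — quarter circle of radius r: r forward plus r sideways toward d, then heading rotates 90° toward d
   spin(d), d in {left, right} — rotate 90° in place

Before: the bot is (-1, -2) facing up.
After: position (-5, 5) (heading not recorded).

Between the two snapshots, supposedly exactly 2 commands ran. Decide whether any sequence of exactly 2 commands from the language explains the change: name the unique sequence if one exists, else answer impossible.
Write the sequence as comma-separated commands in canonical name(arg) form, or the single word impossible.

straight(3), arc(left, 4)

key: running arc(left, 4) before straight(3) would end elsewhere — order is forced
t0: (-1, -2) facing up
[1] after straight(3): (-1, 1) facing up
[2] after arc(left, 4): (-5, 5) facing left
all 25 alternatives checked — unique.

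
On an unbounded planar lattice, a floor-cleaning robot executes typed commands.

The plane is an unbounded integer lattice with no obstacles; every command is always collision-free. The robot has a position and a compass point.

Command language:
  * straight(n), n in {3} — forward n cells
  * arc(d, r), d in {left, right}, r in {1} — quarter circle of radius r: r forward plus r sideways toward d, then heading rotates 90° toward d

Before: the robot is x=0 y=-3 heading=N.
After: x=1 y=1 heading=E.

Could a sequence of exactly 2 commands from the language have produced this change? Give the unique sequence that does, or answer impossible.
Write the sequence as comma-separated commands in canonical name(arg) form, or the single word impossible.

straight(3), arc(right, 1)

key: running arc(right, 1) before straight(3) would end elsewhere — order is forced
from: x=0 y=-3 heading=N
1. straight(3) → x=0 y=0 heading=N
2. arc(right, 1) → x=1 y=1 heading=E
uniquely the one of 9 2-step routes that fits.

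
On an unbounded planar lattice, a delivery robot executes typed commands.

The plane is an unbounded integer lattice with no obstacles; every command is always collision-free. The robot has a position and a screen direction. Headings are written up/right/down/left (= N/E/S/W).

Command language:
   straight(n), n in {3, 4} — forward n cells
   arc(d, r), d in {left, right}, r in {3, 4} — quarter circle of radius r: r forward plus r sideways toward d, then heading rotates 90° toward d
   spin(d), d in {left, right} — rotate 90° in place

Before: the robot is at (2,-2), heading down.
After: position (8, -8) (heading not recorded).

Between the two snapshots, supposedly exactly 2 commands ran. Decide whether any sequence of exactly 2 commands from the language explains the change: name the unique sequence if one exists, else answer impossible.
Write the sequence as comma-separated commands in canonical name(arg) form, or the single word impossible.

arc(left, 3), arc(right, 3)

key: running arc(right, 3) before arc(left, 3) would end elsewhere — order is forced
initial: at (2,-2), heading down
[1] after arc(left, 3): at (5,-5), heading right
[2] after arc(right, 3): at (8,-8), heading down
uniquely the one of 64 2-step routes that fits.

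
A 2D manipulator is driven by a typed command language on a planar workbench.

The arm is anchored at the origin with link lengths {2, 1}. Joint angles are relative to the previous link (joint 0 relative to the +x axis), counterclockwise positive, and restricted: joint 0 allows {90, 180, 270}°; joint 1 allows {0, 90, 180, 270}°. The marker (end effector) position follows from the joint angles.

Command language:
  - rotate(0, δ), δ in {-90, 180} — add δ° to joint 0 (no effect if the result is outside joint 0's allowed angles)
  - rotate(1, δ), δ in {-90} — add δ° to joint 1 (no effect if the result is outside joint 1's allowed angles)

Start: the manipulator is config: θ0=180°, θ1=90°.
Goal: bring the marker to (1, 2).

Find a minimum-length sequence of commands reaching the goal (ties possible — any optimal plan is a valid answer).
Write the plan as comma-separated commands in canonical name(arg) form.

rotate(0, -90), rotate(1, -90), rotate(1, -90)

begin: config: θ0=180°, θ1=90°
t=1 rotate(0, -90) ⇒ config: θ0=90°, θ1=90°
t=2 rotate(1, -90) ⇒ config: θ0=90°, θ1=0°
t=3 rotate(1, -90) ⇒ config: θ0=90°, θ1=270°
shorter routes all fall short; 3 is best.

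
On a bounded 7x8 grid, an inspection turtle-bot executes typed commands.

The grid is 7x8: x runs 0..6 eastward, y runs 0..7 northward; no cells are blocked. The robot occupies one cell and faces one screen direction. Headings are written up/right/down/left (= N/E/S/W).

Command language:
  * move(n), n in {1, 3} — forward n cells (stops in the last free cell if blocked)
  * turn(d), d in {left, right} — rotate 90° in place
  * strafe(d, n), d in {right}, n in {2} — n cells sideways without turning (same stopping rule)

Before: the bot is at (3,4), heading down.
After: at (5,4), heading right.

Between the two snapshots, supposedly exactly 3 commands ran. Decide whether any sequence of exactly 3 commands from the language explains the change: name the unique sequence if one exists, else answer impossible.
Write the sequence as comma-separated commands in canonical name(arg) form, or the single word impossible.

key: position moved to (5,4) AND the heading swung to E — translation plus rotation needed
t0: at (3,4), heading down
[1] after turn(left): at (3,4), heading right
[2] after move(1): at (4,4), heading right
[3] after move(1): at (5,4), heading right
all 125 alternatives checked — unique.

turn(left), move(1), move(1)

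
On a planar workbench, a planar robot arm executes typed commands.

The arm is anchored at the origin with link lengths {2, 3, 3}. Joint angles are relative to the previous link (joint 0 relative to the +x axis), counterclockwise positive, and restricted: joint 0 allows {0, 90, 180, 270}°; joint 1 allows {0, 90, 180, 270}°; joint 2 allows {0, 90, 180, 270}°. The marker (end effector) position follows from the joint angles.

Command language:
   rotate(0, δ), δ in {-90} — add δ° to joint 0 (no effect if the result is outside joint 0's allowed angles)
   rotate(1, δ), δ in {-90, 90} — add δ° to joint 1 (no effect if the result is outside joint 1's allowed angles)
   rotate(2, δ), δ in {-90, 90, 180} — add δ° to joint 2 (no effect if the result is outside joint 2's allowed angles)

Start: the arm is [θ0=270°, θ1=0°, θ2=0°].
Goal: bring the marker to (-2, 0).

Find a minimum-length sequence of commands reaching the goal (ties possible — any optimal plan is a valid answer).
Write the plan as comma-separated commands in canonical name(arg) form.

rotate(0, -90), rotate(2, 180)

from: [θ0=270°, θ1=0°, θ2=0°]
1. rotate(0, -90) → [θ0=180°, θ1=0°, θ2=0°]
2. rotate(2, 180) → [θ0=180°, θ1=0°, θ2=180°]
nothing shorter than 2 reaches the goal.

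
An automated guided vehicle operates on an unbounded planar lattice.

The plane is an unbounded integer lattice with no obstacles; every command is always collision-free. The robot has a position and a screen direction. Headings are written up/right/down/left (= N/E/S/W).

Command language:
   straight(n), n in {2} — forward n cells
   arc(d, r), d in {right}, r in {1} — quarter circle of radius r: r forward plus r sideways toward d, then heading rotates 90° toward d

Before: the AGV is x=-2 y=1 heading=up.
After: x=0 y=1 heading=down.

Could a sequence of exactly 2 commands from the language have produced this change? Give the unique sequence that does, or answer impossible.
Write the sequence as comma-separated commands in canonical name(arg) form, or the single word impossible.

key: position moved to (0,1) AND the heading swung to S — translation plus rotation needed
from: x=-2 y=1 heading=up
1. arc(right, 1) → x=-1 y=2 heading=right
2. arc(right, 1) → x=0 y=1 heading=down
uniquely the one of 4 2-step routes that fits.

arc(right, 1), arc(right, 1)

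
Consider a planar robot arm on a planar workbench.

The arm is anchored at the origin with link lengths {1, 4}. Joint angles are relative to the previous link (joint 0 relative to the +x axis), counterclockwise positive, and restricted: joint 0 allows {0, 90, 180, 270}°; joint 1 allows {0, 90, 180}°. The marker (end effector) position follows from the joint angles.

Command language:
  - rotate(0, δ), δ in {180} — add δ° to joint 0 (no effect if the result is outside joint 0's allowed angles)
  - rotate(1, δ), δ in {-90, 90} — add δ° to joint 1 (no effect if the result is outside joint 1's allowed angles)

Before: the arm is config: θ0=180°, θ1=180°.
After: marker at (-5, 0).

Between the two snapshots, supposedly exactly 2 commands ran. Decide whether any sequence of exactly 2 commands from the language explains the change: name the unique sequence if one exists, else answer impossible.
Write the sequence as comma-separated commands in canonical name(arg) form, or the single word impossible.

from: config: θ0=180°, θ1=180°
1. rotate(1, -90) → config: θ0=180°, θ1=90°
2. rotate(1, -90) → config: θ0=180°, θ1=0°
uniquely the one of 9 2-step routes that fits.

rotate(1, -90), rotate(1, -90)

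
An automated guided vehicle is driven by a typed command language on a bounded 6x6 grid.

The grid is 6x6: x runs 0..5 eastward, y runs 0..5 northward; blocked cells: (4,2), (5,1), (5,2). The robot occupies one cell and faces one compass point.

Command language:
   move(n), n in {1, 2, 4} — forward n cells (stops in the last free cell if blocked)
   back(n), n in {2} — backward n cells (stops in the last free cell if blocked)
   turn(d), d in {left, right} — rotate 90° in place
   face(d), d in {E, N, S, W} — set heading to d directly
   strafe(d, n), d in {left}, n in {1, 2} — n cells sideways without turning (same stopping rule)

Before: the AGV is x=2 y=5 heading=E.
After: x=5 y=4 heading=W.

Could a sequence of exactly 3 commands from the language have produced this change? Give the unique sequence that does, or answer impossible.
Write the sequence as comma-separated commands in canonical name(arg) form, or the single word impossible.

key: order matters: swapping move(4) and strafe(left, 1) lands elsewhere
start: x=2 y=5 heading=E
t=1 move(4) ⇒ x=5 y=5 heading=E
t=2 face(W) ⇒ x=5 y=5 heading=W
t=3 strafe(left, 1) ⇒ x=5 y=4 heading=W
uniquely the one of 1728 3-step routes that fits.

move(4), face(W), strafe(left, 1)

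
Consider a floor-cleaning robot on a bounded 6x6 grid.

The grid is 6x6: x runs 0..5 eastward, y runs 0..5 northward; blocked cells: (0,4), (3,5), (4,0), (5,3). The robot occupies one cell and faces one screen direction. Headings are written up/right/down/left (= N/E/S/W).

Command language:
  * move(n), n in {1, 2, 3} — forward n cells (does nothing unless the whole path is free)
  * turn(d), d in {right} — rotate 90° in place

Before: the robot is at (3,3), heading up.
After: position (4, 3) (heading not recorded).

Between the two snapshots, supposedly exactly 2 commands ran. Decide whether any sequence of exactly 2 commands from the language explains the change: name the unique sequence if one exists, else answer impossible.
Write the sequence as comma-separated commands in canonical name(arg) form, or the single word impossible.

turn(right), move(1)

key: running move(1) before turn(right) would end elsewhere — order is forced
start: at (3,3), heading up
[1] after turn(right): at (3,3), heading right
[2] after move(1): at (4,3), heading right
uniquely the one of 16 2-step routes that fits.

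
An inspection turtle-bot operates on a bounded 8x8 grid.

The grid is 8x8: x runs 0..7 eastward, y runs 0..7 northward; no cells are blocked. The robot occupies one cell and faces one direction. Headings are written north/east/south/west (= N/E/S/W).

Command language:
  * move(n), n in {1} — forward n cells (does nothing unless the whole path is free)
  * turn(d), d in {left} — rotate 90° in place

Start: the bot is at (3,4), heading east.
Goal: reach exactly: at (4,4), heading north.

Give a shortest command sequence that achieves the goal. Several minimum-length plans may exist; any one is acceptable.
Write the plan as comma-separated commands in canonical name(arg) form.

begin: at (3,4), heading east
1. move(1) → at (4,4), heading east
2. turn(left) → at (4,4), heading north
nothing shorter than 2 reaches the goal.

move(1), turn(left)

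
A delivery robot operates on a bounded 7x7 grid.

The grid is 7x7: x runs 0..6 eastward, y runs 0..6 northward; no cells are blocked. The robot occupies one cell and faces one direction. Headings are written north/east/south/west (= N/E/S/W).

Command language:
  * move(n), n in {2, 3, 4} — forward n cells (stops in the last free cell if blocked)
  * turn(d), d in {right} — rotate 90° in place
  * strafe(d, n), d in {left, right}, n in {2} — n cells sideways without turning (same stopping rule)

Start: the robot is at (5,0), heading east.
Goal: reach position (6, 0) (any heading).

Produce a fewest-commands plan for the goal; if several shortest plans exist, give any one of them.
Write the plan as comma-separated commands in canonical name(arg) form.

begin: at (5,0), heading east
[1] after move(4): at (6,0), heading east
no 0-step plan works, so 1 is optimal.

move(4)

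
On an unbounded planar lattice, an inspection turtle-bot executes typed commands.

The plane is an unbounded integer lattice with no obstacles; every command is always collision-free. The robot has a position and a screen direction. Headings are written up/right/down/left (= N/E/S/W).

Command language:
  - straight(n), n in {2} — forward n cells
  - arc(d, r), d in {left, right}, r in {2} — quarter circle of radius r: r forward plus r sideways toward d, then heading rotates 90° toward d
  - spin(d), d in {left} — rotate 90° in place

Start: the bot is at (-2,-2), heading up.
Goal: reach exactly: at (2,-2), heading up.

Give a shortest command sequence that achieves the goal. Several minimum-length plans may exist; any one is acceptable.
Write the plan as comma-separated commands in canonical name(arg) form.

start: at (-2,-2), heading up
[1] after arc(right, 2): at (0,0), heading right
[2] after arc(right, 2): at (2,-2), heading down
[3] after spin(left): at (2,-2), heading right
[4] after spin(left): at (2,-2), heading up
shorter routes all fall short; 4 is best.

arc(right, 2), arc(right, 2), spin(left), spin(left)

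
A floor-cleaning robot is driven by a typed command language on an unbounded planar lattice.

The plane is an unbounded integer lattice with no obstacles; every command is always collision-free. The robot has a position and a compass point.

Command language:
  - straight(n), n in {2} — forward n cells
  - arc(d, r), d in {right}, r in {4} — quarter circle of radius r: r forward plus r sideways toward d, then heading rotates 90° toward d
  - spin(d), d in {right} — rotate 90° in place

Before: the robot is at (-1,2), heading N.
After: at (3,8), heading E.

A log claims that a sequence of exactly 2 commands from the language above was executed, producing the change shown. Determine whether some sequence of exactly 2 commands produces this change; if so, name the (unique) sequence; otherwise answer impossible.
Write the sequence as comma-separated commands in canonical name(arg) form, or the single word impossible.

key: position moved to (3,8) AND the heading swung to E — translation plus rotation needed
t0: at (-1,2), heading N
step 1 (straight(2)): at (-1,4), heading N
step 2 (arc(right, 4)): at (3,8), heading E
no other 2-command option fits: unique.

straight(2), arc(right, 4)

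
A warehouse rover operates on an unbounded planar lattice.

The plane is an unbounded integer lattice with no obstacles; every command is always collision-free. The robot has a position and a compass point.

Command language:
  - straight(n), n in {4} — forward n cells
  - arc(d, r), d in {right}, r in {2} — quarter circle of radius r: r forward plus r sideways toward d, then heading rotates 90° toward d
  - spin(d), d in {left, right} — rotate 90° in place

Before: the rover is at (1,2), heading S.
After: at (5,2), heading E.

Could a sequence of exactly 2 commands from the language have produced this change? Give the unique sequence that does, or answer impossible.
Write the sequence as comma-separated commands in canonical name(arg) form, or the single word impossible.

key: running straight(4) before spin(left) would end elsewhere — order is forced
t0: at (1,2), heading S
[1] after spin(left): at (1,2), heading E
[2] after straight(4): at (5,2), heading E
all 16 alternatives checked — unique.

spin(left), straight(4)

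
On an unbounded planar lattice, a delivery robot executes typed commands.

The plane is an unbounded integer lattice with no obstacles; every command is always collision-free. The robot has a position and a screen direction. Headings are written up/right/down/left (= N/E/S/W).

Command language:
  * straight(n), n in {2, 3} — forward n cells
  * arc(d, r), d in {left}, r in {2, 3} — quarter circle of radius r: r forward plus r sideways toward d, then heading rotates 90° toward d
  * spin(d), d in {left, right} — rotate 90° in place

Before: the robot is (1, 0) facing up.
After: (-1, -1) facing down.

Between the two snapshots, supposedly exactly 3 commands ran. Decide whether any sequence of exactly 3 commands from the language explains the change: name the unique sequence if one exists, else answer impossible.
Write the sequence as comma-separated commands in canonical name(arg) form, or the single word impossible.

key: order matters: swapping arc(left, 2) and straight(3) lands elsewhere
initial: (1, 0) facing up
1. arc(left, 2) → (-1, 2) facing left
2. spin(left) → (-1, 2) facing down
3. straight(3) → (-1, -1) facing down
uniquely the one of 216 3-step routes that fits.

arc(left, 2), spin(left), straight(3)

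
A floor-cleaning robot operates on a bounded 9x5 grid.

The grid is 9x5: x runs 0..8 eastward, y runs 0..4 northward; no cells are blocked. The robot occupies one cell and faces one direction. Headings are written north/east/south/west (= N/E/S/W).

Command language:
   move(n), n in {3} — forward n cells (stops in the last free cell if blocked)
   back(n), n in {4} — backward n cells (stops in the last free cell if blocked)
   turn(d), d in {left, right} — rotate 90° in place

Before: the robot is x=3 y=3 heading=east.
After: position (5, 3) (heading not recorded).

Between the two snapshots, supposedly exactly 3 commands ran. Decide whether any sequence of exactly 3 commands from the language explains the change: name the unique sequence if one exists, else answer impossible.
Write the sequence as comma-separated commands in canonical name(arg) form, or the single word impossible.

move(3), back(4), move(3)

initial: x=3 y=3 heading=east
step 1 (move(3)): x=6 y=3 heading=east
step 2 (back(4)): x=2 y=3 heading=east
step 3 (move(3)): x=5 y=3 heading=east
no rival 3-sequence matches.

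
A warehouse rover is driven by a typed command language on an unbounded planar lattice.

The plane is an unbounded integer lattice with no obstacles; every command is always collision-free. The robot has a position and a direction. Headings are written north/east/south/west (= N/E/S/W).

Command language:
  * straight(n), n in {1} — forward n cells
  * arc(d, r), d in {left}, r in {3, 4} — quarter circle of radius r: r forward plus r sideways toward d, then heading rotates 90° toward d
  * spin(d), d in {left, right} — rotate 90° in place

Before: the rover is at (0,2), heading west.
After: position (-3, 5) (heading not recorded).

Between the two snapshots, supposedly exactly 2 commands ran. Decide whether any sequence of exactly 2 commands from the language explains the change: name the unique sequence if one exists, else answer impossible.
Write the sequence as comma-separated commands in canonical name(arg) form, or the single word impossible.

key: order matters: swapping spin(right) and arc(left, 3) lands elsewhere
from: at (0,2), heading west
t=1 spin(right) ⇒ at (0,2), heading north
t=2 arc(left, 3) ⇒ at (-3,5), heading west
no rival 2-sequence matches.

spin(right), arc(left, 3)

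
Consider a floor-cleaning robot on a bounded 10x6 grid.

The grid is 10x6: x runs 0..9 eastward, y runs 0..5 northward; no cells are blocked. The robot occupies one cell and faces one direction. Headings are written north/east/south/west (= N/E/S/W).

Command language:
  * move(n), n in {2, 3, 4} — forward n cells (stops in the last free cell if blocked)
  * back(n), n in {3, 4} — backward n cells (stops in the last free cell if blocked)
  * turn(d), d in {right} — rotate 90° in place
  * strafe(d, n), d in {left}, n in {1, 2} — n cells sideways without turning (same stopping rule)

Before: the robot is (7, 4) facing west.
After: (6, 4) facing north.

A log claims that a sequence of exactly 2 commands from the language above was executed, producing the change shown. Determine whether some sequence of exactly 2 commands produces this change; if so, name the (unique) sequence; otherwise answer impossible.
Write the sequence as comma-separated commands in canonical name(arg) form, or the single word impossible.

key: cell and facing (now N) both changed — the 2 commands mix motion and turning
begin: (7, 4) facing west
step 1 (turn(right)): (7, 4) facing north
step 2 (strafe(left, 1)): (6, 4) facing north
no other 2-command option fits: unique.

turn(right), strafe(left, 1)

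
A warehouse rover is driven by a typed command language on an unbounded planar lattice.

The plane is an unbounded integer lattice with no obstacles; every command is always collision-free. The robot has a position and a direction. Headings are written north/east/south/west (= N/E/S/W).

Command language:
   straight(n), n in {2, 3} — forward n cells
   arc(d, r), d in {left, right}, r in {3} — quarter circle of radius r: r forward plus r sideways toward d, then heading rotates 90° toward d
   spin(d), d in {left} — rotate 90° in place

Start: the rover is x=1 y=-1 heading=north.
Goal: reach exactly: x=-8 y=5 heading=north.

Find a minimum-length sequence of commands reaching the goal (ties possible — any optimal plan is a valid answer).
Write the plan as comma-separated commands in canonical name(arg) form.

begin: x=1 y=-1 heading=north
step 1 (arc(left, 3)): x=-2 y=2 heading=west
step 2 (straight(3)): x=-5 y=2 heading=west
step 3 (arc(right, 3)): x=-8 y=5 heading=north
no 2-step plan works, so 3 is optimal.

arc(left, 3), straight(3), arc(right, 3)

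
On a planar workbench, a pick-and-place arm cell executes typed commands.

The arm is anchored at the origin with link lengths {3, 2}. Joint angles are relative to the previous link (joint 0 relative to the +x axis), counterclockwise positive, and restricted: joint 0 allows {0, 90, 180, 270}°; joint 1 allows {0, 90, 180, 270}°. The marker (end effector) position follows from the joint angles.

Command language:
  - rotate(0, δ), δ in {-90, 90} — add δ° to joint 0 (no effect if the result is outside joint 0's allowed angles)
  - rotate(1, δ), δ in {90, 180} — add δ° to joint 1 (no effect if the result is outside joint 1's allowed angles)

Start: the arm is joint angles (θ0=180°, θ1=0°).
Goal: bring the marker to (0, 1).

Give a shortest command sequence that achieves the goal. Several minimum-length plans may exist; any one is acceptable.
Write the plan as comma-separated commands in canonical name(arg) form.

begin: joint angles (θ0=180°, θ1=0°)
[1] after rotate(0, -90): joint angles (θ0=90°, θ1=0°)
[2] after rotate(1, 180): joint angles (θ0=90°, θ1=180°)
shorter routes all fall short; 2 is best.

rotate(0, -90), rotate(1, 180)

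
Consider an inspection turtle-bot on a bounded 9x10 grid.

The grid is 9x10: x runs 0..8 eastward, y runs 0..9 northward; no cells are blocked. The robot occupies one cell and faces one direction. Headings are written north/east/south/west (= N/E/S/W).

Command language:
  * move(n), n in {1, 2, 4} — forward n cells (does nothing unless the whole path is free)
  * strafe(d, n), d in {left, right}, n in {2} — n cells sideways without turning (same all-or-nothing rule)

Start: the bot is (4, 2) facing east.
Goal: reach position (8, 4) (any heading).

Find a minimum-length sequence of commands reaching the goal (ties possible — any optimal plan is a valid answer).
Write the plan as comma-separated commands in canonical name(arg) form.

move(4), strafe(left, 2)

start: (4, 2) facing east
1. move(4) → (8, 2) facing east
2. strafe(left, 2) → (8, 4) facing east
no 1-step plan works, so 2 is optimal.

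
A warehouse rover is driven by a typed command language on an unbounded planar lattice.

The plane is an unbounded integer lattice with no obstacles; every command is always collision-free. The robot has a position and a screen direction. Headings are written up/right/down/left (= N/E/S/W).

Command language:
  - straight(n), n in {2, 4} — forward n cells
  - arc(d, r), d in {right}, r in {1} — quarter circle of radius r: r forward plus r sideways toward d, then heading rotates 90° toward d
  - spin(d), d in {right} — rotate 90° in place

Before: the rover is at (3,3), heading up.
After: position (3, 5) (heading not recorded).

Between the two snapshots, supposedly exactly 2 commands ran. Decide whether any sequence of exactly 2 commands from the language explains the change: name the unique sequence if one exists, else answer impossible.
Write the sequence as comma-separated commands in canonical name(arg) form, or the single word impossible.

key: order matters: swapping straight(2) and spin(right) lands elsewhere
start: at (3,3), heading up
1. straight(2) → at (3,5), heading up
2. spin(right) → at (3,5), heading right
no rival 2-sequence matches.

straight(2), spin(right)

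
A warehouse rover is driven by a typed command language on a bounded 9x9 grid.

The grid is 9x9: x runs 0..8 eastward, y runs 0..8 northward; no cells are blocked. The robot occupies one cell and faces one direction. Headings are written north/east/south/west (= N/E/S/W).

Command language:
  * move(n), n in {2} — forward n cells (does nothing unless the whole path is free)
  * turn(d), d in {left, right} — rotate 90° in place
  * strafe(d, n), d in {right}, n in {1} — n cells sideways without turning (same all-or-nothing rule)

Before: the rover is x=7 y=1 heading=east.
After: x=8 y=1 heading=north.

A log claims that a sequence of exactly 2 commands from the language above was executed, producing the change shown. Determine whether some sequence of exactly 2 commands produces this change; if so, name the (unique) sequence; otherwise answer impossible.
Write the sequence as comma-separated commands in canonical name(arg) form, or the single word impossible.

key: running strafe(right, 1) before turn(left) would end elsewhere — order is forced
start: x=7 y=1 heading=east
[1] after turn(left): x=7 y=1 heading=north
[2] after strafe(right, 1): x=8 y=1 heading=north
all 16 alternatives checked — unique.

turn(left), strafe(right, 1)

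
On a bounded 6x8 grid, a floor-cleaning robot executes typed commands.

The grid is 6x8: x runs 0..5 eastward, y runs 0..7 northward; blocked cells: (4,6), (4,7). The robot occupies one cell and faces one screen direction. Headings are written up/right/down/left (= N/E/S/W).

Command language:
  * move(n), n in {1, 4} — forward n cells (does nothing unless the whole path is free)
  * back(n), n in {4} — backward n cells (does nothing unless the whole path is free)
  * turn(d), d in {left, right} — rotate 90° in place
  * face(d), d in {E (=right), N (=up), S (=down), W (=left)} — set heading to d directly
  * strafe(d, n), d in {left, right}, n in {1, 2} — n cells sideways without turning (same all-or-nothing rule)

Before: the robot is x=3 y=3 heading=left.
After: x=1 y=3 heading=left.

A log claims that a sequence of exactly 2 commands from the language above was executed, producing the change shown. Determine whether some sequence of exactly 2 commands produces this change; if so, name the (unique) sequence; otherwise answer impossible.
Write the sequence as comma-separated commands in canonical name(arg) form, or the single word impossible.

key: still facing W at the end — nothing in the sequence rotates
t0: x=3 y=3 heading=left
1. move(1) → x=2 y=3 heading=left
2. move(1) → x=1 y=3 heading=left
all 169 alternatives checked — unique.

move(1), move(1)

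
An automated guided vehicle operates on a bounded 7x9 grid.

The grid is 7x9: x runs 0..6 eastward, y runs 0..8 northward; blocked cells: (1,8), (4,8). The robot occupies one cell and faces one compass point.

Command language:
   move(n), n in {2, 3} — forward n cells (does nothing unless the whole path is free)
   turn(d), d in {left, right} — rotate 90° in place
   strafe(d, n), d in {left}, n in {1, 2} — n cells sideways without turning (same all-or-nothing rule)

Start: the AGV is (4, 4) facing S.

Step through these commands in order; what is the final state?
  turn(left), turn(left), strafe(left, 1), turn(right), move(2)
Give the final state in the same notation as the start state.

start: (4, 4) facing S
t=1 turn(left) ⇒ (4, 4) facing E
t=2 turn(left) ⇒ (4, 4) facing N
t=3 strafe(left, 1) ⇒ (3, 4) facing N
t=4 turn(right) ⇒ (3, 4) facing E
t=5 move(2) ⇒ (5, 4) facing E

(5, 4) facing E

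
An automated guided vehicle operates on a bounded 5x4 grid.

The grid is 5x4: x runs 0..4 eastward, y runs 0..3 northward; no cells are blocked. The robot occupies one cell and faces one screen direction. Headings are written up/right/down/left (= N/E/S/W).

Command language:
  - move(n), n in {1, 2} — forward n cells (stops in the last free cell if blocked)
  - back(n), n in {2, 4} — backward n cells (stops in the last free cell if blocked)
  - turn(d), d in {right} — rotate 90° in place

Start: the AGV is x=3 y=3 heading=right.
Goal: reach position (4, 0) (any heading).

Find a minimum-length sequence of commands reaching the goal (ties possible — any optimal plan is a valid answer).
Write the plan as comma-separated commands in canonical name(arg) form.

begin: x=3 y=3 heading=right
[1] after move(1): x=4 y=3 heading=right
[2] after turn(right): x=4 y=3 heading=down
[3] after move(1): x=4 y=2 heading=down
[4] after move(2): x=4 y=0 heading=down
nothing shorter than 4 reaches the goal.

move(1), turn(right), move(1), move(2)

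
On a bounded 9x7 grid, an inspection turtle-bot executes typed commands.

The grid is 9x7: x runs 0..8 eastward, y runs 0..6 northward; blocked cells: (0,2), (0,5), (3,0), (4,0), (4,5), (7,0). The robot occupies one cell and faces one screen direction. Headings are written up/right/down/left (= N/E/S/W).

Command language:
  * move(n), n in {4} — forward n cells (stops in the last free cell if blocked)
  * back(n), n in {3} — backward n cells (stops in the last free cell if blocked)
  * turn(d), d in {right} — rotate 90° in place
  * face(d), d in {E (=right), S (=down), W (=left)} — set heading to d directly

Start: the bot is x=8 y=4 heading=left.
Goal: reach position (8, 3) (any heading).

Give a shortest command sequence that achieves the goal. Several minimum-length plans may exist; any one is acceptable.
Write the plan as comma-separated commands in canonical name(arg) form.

t0: x=8 y=4 heading=left
1. turn(right) → x=8 y=4 heading=up
2. move(4) → x=8 y=6 heading=up
3. back(3) → x=8 y=3 heading=up
shorter routes all fall short; 3 is best.

turn(right), move(4), back(3)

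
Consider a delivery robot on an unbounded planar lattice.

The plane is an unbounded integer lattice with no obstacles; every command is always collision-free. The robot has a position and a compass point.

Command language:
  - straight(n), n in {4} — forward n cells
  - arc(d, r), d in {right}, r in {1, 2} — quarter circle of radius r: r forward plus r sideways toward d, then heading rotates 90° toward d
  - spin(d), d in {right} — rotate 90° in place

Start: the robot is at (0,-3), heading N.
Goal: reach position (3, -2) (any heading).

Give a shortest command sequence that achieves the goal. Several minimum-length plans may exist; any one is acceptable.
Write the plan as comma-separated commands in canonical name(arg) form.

initial: at (0,-3), heading N
step 1 (arc(right, 2)): at (2,-1), heading E
step 2 (arc(right, 1)): at (3,-2), heading S
minimal: 2 command(s), checked below 2.

arc(right, 2), arc(right, 1)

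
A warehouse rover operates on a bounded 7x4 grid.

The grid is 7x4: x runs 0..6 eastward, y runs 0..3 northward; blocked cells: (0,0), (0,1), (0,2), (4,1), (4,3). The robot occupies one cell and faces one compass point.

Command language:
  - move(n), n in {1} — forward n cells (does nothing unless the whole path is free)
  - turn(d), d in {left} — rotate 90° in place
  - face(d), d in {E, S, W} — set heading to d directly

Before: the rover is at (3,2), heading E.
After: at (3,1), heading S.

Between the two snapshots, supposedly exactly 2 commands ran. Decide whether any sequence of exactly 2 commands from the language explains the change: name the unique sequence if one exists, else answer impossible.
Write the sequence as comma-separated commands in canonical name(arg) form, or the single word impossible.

face(S), move(1)

key: running move(1) before face(S) would end elsewhere — order is forced
begin: at (3,2), heading E
1. face(S) → at (3,2), heading S
2. move(1) → at (3,1), heading S
no other 2-command option fits: unique.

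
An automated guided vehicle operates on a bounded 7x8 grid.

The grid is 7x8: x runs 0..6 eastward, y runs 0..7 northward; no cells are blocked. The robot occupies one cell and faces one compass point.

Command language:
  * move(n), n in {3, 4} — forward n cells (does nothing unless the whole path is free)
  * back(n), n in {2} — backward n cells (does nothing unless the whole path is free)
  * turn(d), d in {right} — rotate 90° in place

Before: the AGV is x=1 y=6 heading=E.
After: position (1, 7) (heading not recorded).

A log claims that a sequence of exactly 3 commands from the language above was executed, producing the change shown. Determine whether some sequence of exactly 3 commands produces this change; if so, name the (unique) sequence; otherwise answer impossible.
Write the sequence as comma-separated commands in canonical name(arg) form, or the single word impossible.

checked all 3-command options: none fits.

impossible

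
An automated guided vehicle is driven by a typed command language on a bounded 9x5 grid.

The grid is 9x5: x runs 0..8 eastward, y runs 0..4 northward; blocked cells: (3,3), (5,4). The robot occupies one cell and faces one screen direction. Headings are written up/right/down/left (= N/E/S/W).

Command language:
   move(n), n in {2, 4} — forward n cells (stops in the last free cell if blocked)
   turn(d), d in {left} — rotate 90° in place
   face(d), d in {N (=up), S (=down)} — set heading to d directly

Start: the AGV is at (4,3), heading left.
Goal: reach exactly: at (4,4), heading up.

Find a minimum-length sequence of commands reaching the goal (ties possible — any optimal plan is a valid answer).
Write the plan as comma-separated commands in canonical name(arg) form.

face(N), move(2)

begin: at (4,3), heading left
step 1 (face(N)): at (4,3), heading up
step 2 (move(2)): at (4,4), heading up
shorter routes all fall short; 2 is best.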